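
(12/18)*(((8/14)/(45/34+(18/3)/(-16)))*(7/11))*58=63104/4257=14.82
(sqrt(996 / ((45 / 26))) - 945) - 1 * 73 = -994.01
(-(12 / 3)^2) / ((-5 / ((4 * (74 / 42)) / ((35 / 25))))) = 2368 / 147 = 16.11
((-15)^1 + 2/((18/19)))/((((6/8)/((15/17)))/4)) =-9280/153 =-60.65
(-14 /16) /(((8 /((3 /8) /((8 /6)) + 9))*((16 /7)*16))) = -14553 /524288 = -0.03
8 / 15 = 0.53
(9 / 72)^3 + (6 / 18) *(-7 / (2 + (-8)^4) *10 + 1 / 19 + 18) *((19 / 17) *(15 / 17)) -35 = -29.07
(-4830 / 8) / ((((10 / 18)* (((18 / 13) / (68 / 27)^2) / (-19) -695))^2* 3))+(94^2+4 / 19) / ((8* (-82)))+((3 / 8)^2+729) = 28103049196134884351001311 / 39268197783868159199680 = 715.67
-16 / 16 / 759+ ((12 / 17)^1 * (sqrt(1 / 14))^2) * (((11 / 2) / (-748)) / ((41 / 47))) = -438791 / 251814948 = -0.00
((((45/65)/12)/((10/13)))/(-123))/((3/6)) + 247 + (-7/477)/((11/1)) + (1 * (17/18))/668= 354949307017/1437048360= 247.00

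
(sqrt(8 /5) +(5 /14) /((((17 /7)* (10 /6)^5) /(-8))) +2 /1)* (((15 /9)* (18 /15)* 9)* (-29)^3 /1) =-1393141.55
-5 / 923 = -0.01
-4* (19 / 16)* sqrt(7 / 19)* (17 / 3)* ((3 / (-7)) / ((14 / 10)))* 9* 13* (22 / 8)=109395* sqrt(133) / 784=1609.19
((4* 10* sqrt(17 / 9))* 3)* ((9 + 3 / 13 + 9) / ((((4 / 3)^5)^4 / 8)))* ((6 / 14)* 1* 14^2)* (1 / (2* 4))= 86768629818885* sqrt(17) / 446676598784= 800.93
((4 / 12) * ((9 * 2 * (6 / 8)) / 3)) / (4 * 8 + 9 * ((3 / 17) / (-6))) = 51 / 1079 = 0.05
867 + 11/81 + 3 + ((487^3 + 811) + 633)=115503617.14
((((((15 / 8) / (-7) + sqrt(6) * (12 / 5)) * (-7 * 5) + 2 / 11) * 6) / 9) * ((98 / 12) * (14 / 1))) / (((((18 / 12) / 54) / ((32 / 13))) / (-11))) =14577502.68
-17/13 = -1.31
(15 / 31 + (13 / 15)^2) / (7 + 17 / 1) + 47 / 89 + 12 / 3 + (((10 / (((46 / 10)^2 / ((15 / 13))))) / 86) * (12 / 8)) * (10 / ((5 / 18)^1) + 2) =10884154077253 / 2202839952300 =4.94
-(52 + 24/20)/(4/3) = -399/10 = -39.90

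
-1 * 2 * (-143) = 286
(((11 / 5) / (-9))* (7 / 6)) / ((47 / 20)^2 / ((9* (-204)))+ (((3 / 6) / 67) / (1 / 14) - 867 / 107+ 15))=-1501475360 / 36847371679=-0.04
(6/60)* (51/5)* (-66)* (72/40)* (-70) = 212058/25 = 8482.32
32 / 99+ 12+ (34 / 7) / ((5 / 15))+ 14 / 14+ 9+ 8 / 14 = 25964 / 693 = 37.47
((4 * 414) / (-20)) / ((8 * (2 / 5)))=-207 / 8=-25.88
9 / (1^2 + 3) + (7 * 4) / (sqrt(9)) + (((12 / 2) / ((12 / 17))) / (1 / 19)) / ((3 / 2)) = 477 / 4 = 119.25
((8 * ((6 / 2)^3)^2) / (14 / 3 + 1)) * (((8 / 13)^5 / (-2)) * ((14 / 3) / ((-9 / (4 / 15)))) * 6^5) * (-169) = -1541054398464 / 186745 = -8252185.59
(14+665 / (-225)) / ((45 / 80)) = 7952 / 405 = 19.63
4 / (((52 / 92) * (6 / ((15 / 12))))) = 115 / 78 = 1.47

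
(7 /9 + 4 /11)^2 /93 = 12769 /911493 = 0.01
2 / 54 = 1 / 27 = 0.04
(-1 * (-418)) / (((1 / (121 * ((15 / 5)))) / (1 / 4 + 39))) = 11911119 / 2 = 5955559.50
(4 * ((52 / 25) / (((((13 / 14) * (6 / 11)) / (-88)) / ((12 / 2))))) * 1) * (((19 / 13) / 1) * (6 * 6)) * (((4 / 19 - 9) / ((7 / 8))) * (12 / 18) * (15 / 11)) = 4167333.42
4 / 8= 1 / 2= 0.50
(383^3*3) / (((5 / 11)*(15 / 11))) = 271920333.08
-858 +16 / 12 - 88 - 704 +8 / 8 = -4943 / 3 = -1647.67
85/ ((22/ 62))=2635/ 11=239.55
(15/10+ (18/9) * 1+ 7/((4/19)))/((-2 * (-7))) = 21/8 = 2.62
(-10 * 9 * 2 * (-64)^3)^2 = 2226511046246400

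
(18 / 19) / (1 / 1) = 18 / 19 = 0.95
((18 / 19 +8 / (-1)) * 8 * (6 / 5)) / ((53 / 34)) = -218688 / 5035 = -43.43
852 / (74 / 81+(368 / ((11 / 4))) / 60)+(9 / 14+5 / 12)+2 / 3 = 160433155 / 588252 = 272.73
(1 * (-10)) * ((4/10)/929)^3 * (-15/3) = 16/4008825445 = 0.00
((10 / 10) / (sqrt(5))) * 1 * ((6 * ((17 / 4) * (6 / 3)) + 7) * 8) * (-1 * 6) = -2784 * sqrt(5) / 5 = -1245.04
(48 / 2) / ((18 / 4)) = 5.33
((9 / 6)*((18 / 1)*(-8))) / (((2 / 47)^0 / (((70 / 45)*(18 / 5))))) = -1209.60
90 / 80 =9 / 8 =1.12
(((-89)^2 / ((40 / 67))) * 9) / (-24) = -1592121 / 320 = -4975.38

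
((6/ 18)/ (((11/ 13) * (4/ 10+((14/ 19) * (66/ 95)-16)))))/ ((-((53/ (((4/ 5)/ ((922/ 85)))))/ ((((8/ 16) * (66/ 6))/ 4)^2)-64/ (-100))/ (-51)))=-109698875/ 31366057824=-0.00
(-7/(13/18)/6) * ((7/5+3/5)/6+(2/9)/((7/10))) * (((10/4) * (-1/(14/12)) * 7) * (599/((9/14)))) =1719130/117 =14693.42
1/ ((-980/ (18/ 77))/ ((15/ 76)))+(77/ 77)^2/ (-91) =-82279/ 7455448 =-0.01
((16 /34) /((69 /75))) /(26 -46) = -10 /391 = -0.03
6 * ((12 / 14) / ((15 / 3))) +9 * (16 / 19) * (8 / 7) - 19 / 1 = -6191 / 665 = -9.31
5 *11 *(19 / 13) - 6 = 967 / 13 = 74.38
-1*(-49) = 49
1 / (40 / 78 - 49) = -39 / 1891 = -0.02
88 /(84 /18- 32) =-3.22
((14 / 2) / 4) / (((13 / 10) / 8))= 140 / 13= 10.77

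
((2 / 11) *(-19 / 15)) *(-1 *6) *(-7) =-532 / 55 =-9.67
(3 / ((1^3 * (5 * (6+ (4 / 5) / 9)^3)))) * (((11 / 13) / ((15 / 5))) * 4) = 200475 / 66855178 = 0.00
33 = 33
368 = 368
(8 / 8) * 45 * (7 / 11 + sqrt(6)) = 315 / 11 + 45 * sqrt(6) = 138.86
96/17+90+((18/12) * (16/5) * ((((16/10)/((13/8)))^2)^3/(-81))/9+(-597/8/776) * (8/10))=231042539760132269633/2417670192453750000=95.56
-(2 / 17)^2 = -0.01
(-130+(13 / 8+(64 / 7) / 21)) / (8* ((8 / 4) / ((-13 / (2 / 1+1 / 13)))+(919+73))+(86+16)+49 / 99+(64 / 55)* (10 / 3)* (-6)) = -76281699 / 4777407880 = -0.02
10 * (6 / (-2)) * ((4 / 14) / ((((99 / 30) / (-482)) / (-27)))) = -2602800 / 77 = -33802.60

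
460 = 460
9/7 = 1.29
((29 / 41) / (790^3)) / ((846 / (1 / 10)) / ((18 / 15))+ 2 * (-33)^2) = 29 / 186540319572000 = 0.00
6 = 6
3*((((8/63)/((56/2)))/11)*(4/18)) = 4/14553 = 0.00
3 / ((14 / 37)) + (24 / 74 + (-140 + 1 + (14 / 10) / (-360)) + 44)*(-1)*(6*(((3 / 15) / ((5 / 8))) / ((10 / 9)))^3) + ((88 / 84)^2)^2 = 15953904151670329 / 702714550781250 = 22.70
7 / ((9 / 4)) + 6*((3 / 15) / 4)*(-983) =-26261 / 90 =-291.79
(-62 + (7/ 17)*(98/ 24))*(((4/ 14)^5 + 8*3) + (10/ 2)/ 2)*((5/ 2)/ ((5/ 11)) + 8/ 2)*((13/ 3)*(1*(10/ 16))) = -41129.58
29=29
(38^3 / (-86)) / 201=-27436 / 8643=-3.17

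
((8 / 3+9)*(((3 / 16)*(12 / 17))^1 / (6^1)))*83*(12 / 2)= 8715 / 68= 128.16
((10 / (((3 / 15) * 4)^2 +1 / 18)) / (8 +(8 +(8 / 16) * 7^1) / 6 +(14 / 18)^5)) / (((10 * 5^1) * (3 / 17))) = 24091992 / 150835013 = 0.16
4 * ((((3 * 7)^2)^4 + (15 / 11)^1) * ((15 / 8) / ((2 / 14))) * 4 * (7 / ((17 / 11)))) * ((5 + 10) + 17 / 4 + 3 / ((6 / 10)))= 14831194170318435 / 17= 872423186489319.71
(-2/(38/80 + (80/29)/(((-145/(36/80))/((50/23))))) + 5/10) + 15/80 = -20874753/5649872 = -3.69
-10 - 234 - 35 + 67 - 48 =-260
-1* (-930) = 930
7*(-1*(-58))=406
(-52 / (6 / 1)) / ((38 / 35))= -455 / 57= -7.98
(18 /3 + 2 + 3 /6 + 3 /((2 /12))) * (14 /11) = 371 /11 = 33.73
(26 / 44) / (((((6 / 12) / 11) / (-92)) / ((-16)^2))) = -306176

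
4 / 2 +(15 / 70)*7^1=7 / 2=3.50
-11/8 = -1.38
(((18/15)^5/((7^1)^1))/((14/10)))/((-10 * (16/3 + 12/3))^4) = 19683/5882450000000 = 0.00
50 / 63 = 0.79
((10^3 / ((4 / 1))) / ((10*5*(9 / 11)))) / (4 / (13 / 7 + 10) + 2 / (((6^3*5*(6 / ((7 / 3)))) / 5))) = 17.92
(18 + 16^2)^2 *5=375380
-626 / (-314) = 313 / 157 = 1.99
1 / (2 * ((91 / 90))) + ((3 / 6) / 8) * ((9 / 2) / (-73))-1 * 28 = -5847827 / 212576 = -27.51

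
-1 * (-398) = 398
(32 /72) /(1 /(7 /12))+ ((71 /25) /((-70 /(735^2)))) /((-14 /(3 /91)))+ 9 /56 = 5113657 /98280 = 52.03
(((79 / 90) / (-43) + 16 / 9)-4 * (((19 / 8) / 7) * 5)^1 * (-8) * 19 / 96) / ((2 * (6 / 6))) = 150517 / 24080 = 6.25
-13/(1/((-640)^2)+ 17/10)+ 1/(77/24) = -393297896/53616717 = -7.34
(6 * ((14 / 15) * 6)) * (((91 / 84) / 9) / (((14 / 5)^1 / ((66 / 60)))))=143 / 90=1.59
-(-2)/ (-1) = -2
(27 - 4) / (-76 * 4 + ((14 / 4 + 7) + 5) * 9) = -0.14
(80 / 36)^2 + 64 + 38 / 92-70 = -2417 / 3726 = -0.65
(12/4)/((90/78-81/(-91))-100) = -273/8914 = -0.03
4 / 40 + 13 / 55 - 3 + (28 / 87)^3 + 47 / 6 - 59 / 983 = 183101361644 / 35601964695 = 5.14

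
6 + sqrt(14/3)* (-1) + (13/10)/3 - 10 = -107/30 - sqrt(42)/3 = -5.73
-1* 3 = -3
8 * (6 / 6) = 8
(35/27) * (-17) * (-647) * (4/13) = 1539860/351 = 4387.07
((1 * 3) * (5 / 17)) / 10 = 3 / 34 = 0.09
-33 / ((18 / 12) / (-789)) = 17358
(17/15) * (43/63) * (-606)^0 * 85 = 12427/189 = 65.75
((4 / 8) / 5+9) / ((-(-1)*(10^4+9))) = 91 / 100090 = 0.00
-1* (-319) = 319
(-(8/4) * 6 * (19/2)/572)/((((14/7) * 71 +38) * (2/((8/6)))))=-19/25740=-0.00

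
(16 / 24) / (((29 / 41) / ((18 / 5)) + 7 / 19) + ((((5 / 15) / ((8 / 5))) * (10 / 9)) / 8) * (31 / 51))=22883904 / 19994333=1.14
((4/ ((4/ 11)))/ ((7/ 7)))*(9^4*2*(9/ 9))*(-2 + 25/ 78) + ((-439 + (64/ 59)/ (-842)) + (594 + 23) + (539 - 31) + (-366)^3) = -15909508588699/ 322907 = -49269630.54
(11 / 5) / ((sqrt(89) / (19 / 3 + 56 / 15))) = 1661 * sqrt(89) / 6675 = 2.35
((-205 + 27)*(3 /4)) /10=-267 /20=-13.35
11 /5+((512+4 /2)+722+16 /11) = 68181 /55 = 1239.65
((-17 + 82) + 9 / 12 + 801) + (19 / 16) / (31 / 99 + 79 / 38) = 62434805 / 71992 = 867.25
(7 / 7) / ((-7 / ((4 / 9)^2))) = -16 / 567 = -0.03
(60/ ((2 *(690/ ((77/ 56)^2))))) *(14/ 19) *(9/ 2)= 0.27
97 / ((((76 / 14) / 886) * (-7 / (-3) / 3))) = 386739 / 19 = 20354.68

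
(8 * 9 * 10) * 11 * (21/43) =166320/43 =3867.91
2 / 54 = 1 / 27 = 0.04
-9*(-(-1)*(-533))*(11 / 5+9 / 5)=19188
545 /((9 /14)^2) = 106820 /81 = 1318.77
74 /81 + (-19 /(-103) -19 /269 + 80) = 181847152 /2244267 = 81.03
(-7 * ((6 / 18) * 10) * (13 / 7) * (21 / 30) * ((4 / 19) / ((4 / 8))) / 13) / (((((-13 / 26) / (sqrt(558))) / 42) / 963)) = 4529952 * sqrt(62) / 19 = 1877309.35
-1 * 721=-721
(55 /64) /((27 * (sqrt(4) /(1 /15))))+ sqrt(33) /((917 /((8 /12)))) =11 /10368+ 2 * sqrt(33) /2751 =0.01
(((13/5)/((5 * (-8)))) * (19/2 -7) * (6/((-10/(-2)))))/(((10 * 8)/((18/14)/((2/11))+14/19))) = -81003/4256000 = -0.02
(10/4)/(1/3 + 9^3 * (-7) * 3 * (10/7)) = -0.00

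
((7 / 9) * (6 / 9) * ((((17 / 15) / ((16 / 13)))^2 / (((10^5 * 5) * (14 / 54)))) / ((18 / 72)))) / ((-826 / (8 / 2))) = -48841 / 743400000000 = -0.00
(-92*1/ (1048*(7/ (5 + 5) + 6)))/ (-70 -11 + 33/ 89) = 445/ 2738424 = 0.00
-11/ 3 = -3.67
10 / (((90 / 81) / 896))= 8064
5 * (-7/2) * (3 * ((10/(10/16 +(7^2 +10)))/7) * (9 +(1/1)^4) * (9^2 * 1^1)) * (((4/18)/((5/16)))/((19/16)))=-614400/1007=-610.13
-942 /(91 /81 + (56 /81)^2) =-6180462 /10507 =-588.22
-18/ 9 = -2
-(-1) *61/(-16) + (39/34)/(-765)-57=-4218059/69360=-60.81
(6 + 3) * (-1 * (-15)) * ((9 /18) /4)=135 /8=16.88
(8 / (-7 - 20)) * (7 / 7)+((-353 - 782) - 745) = -50768 / 27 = -1880.30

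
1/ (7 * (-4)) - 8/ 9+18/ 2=2035/ 252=8.08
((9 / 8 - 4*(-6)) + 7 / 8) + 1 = 27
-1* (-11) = 11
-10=-10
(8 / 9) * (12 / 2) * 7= 112 / 3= 37.33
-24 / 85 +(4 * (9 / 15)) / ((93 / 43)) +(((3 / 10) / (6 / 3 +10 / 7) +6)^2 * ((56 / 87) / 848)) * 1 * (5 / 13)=67780895321 / 80870300160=0.84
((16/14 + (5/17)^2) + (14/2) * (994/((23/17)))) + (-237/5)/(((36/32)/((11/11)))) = 3560840357/697935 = 5101.97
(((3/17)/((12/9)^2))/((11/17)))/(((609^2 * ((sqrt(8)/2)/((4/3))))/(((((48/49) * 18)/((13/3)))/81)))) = 4 * sqrt(2)/288751463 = 0.00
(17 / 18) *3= 17 / 6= 2.83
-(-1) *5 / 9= 5 / 9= 0.56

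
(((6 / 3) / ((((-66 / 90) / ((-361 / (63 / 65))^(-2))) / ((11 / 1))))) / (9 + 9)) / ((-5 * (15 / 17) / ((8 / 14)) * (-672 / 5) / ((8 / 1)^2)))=-408 / 550606225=-0.00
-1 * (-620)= 620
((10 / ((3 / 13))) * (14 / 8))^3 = 94196375 / 216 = 436094.33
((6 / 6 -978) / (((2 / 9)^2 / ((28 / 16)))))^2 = 306870573681 / 256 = 1198713178.44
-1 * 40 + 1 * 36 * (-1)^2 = -4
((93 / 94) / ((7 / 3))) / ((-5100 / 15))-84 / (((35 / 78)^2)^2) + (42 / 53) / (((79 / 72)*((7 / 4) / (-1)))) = -11890117363199913 / 5737383295000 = -2072.39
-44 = -44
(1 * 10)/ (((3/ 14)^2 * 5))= 43.56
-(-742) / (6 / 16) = 5936 / 3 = 1978.67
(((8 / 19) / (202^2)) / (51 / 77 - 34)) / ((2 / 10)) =-770 / 497533373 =-0.00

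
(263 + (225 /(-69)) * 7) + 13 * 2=6122 /23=266.17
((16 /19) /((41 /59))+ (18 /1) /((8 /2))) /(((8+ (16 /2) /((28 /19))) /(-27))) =-1681911 /146452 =-11.48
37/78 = 0.47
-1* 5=-5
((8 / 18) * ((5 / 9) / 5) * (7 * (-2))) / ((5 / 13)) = -728 / 405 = -1.80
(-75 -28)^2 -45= 10564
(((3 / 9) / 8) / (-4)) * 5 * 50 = -125 / 48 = -2.60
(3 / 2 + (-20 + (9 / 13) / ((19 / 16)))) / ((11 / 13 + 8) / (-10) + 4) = -8851 / 1539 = -5.75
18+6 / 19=18.32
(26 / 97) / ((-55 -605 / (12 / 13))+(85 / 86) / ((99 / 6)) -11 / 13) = -639496 / 1696796459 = -0.00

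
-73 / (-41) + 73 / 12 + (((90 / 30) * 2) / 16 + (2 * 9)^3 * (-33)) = -189368597 / 984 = -192447.76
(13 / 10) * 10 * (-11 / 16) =-143 / 16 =-8.94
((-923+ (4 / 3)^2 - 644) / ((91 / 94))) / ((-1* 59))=1324178 / 48321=27.40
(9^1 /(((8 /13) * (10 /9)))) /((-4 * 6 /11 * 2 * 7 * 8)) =-3861 /71680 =-0.05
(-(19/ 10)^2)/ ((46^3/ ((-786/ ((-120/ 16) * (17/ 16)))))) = -94582/ 25854875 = -0.00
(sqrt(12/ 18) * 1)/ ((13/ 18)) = 6 * sqrt(6)/ 13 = 1.13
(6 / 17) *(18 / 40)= 27 / 170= 0.16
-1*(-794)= 794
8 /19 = 0.42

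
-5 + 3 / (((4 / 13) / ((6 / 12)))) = -0.12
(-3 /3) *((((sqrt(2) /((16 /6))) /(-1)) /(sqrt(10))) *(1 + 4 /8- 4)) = -3 *sqrt(5) /16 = -0.42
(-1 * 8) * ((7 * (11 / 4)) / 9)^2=-5929 / 162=-36.60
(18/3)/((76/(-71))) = -213/38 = -5.61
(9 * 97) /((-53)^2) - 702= -1971045 /2809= -701.69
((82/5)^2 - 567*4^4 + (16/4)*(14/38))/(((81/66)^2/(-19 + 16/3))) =1365639155936/1038825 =1314599.82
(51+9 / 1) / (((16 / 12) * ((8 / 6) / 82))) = 5535 / 2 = 2767.50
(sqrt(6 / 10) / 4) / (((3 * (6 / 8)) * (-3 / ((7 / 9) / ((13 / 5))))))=-7 * sqrt(15) / 3159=-0.01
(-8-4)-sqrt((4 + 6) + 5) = -12-sqrt(15) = -15.87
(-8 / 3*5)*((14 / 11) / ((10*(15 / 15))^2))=-28 / 165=-0.17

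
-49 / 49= -1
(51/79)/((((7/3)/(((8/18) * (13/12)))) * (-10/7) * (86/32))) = -1768/50955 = -0.03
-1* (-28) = 28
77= 77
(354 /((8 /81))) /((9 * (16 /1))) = 24.89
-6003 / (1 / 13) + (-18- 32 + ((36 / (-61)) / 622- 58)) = -1482526755 / 18971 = -78147.00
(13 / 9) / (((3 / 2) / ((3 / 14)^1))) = 13 / 63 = 0.21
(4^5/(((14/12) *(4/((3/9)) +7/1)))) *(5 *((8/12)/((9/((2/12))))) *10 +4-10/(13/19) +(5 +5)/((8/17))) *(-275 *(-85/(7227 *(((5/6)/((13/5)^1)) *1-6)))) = -103127168000/348388047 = -296.01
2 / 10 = 1 / 5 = 0.20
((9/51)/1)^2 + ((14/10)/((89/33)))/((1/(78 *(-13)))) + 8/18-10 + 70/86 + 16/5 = -5294337922/9954027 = -531.88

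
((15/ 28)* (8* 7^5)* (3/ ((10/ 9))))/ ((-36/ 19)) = -410571/ 4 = -102642.75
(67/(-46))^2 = 4489/2116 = 2.12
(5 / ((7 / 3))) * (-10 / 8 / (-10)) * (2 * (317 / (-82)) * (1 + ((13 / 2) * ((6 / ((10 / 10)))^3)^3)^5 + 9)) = -2867434961303129570275556834735540467162335 / 1148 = -2497765645734433423584980000000000000000.00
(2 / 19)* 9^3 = 1458 / 19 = 76.74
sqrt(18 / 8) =3 / 2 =1.50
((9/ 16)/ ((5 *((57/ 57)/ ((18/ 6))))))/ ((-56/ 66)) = -891/ 2240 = -0.40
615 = 615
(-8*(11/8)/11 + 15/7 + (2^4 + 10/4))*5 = 1375/14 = 98.21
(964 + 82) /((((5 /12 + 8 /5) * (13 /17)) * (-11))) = -1066920 /17303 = -61.66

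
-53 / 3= -17.67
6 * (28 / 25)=168 / 25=6.72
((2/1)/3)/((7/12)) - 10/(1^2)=-62/7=-8.86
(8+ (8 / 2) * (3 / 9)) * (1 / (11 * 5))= 28 / 165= 0.17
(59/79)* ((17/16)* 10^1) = 5015/632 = 7.94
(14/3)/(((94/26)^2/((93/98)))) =5239/15463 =0.34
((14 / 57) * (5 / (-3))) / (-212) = 35 / 18126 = 0.00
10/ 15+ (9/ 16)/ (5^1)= 187/ 240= 0.78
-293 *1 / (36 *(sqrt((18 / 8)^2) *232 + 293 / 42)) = -2051 / 133302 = -0.02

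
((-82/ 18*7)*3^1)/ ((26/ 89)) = -25543/ 78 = -327.47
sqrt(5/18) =sqrt(10)/6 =0.53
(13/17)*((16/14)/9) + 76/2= 40802/1071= 38.10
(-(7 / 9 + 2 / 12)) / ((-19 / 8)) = 68 / 171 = 0.40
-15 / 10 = -3 / 2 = -1.50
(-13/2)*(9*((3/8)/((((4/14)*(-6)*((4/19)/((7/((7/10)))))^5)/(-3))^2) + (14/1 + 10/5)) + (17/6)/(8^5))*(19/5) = -58696756722377023194899461/3932160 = -14927357157993831175.46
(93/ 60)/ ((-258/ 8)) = -31/ 645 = -0.05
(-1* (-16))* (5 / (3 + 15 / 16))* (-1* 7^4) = -439040 / 9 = -48782.22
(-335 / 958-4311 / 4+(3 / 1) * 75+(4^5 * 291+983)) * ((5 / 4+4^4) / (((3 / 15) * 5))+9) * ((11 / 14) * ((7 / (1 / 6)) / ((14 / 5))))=100371700793925 / 107296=935465448.80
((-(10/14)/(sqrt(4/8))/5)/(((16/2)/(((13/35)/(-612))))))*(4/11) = 13*sqrt(2)/3298680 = 0.00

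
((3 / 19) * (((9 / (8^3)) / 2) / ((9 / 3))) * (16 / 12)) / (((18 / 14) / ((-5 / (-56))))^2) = 25 / 8404992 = 0.00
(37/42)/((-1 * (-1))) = 37/42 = 0.88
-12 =-12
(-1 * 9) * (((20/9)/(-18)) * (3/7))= 10/21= 0.48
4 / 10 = 2 / 5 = 0.40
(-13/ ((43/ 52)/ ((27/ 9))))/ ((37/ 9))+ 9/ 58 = -1044297/ 92278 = -11.32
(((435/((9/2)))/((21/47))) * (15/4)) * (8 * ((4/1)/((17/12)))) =2180800/119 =18326.05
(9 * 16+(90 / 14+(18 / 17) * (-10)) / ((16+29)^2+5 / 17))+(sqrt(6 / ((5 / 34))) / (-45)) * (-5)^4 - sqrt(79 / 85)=-50 * sqrt(255) / 9 - sqrt(6715) / 85+630999 / 4382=54.32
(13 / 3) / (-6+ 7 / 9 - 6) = -39 / 101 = -0.39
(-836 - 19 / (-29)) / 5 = -4845 / 29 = -167.07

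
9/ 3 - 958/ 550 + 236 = 65246/ 275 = 237.26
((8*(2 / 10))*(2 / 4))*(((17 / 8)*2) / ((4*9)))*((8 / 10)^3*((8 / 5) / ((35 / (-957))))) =-694144 / 328125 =-2.12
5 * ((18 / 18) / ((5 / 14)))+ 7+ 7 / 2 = 49 / 2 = 24.50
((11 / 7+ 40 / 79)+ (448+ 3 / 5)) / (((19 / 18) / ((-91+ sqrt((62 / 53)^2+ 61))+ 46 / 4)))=-1783203444 / 52535+ 22430232 * sqrt(175193) / 2784355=-30571.31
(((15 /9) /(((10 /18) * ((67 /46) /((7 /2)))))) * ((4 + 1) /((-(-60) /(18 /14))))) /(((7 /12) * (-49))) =-0.03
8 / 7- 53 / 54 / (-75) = 32771 / 28350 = 1.16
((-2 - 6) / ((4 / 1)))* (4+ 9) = -26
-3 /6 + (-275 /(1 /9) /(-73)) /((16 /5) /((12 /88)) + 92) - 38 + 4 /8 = -4767443 /126436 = -37.71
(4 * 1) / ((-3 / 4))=-16 / 3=-5.33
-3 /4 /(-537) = 1 /716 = 0.00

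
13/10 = 1.30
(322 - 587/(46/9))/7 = 9529/322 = 29.59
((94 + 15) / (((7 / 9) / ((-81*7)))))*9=-715149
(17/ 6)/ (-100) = -17/ 600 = -0.03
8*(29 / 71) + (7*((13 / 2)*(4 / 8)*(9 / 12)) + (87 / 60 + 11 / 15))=383629 / 17040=22.51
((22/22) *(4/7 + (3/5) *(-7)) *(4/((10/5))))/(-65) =254/2275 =0.11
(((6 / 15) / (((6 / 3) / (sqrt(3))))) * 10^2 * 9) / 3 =60 * sqrt(3) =103.92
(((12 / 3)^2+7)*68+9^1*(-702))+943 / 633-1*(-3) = -3006440 / 633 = -4749.51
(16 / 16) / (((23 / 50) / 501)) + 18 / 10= 125457 / 115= 1090.93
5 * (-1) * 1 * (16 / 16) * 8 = -40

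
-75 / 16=-4.69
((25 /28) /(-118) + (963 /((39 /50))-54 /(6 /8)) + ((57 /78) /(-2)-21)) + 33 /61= 230119597 /201544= 1141.78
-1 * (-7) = 7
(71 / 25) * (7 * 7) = 3479 / 25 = 139.16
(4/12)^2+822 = 7399/9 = 822.11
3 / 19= 0.16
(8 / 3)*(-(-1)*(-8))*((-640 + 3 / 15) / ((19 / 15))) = 204736 / 19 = 10775.58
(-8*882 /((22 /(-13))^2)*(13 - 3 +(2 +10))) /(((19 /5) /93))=-277247880 /209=-1326544.88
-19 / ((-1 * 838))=19 / 838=0.02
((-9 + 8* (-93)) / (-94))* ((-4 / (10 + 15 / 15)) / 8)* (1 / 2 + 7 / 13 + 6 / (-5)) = 15813 / 268840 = 0.06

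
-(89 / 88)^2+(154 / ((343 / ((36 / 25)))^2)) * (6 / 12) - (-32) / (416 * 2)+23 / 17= 6649917043669 / 17977439480000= 0.37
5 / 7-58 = -401 / 7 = -57.29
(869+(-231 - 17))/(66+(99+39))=207/68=3.04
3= 3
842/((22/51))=1951.91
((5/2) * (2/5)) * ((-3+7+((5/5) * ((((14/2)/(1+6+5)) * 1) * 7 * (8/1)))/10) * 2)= 218/15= 14.53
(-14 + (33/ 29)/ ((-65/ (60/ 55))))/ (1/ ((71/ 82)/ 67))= -938123/ 5178095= -0.18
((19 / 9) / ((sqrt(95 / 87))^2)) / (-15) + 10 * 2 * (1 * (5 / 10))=2221 / 225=9.87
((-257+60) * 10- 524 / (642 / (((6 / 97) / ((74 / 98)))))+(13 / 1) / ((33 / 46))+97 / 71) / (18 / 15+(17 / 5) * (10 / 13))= -114079215512665 / 223141940472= -511.24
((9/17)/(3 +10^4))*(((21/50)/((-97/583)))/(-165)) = 477/589105250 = 0.00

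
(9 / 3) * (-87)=-261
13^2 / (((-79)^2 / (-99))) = -16731 / 6241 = -2.68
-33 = -33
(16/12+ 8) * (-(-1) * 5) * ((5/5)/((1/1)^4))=140/3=46.67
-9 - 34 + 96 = 53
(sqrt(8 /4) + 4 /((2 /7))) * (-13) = -182 - 13 * sqrt(2) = -200.38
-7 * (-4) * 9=252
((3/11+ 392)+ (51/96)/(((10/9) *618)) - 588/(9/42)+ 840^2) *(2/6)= 234416.09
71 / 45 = 1.58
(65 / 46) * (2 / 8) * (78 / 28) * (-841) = -2131935 / 2576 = -827.61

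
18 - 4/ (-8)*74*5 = 203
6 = 6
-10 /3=-3.33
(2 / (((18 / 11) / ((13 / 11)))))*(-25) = -325 / 9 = -36.11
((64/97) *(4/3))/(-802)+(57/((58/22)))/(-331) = -74393929/1120116909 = -0.07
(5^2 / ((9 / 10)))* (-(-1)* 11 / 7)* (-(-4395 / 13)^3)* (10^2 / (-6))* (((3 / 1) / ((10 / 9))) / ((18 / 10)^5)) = -135103187011718750 / 33633873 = -4016878669.06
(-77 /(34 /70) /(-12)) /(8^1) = 2695 /1632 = 1.65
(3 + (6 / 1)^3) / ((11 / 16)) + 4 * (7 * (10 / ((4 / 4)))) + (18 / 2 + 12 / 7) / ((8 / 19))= 384379 / 616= 623.99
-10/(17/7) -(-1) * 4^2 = 202/17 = 11.88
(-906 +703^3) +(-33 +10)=347427998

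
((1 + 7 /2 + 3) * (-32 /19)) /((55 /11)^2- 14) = -240 /209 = -1.15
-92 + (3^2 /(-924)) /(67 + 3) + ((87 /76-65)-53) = -85555527 /409640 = -208.86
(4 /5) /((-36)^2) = 1 /1620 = 0.00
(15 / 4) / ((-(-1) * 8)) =15 / 32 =0.47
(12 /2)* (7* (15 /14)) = 45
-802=-802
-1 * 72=-72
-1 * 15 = -15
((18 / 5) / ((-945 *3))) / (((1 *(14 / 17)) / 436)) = -7412 / 11025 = -0.67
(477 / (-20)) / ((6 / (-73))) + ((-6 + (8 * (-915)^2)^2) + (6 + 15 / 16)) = 3588841987223289 / 80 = 44860524840291.11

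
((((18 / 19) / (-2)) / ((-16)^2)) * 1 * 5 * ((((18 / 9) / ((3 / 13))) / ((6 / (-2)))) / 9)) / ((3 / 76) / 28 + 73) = 455 / 11184984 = 0.00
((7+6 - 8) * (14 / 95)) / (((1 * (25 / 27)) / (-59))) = -22302 / 475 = -46.95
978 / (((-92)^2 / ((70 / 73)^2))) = 599025 / 5638082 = 0.11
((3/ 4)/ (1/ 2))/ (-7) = -3/ 14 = -0.21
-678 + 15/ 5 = -675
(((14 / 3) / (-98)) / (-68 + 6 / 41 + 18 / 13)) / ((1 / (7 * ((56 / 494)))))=287 / 504849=0.00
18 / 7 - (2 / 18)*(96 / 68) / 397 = 364390 / 141729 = 2.57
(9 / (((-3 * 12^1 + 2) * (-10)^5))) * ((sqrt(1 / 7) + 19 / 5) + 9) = 9 * sqrt(7) / 23800000 + 9 / 265625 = 0.00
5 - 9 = -4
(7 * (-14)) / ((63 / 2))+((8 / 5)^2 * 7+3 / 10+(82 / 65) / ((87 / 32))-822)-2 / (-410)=-5609190707 / 6955650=-806.42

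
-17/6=-2.83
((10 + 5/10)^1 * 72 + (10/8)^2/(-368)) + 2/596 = 663247091/877312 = 756.00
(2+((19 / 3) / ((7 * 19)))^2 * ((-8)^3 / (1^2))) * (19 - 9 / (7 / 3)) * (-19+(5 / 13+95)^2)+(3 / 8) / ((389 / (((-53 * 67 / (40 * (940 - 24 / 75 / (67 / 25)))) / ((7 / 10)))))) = 172793533058447737 / 1497985996416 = 115350.57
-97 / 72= -1.35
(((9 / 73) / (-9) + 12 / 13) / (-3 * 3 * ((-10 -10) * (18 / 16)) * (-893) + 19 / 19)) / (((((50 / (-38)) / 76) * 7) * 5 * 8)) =311543 / 300315913625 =0.00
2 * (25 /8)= 25 /4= 6.25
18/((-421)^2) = 18/177241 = 0.00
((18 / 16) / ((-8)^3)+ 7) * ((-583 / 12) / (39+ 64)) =-16710529 / 5062656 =-3.30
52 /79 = 0.66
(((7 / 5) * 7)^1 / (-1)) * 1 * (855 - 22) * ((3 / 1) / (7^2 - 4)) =-544.23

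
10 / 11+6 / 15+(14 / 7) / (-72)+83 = 166877 / 1980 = 84.28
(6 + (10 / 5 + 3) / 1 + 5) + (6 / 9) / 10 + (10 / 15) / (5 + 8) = 16.12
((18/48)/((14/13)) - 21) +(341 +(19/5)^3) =5253083/14000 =375.22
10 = 10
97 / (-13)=-7.46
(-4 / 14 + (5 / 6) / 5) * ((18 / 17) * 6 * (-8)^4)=-3097.82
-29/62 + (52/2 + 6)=1955/62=31.53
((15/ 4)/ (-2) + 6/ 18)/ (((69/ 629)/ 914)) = -10635761/ 828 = -12845.12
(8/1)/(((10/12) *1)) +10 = 98/5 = 19.60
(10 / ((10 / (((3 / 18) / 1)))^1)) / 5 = 1 / 30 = 0.03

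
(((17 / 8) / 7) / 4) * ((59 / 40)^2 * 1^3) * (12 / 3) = 59177 / 89600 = 0.66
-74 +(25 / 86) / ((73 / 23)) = -463997 / 6278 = -73.91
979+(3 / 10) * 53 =9949 / 10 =994.90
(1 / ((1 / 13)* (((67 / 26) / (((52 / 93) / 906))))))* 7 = 61516 / 2822643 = 0.02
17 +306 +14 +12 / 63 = 7081 / 21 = 337.19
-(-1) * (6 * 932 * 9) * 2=100656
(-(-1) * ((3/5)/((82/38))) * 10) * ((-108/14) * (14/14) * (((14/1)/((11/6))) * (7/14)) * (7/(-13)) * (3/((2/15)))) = 5817420/5863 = 992.23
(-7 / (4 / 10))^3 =-42875 / 8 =-5359.38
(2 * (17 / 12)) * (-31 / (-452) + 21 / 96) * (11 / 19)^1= 194293 / 412224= 0.47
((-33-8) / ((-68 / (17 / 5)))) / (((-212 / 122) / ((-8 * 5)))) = 2501 / 53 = 47.19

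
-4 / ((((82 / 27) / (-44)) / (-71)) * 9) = -18744 / 41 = -457.17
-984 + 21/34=-33435/34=-983.38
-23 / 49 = -0.47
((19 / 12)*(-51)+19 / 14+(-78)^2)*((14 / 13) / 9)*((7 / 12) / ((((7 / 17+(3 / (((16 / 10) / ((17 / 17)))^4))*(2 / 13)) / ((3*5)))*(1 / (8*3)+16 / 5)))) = 341458790400 / 84896527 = 4022.06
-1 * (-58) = 58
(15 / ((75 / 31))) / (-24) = -31 / 120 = -0.26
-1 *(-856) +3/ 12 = 3425/ 4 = 856.25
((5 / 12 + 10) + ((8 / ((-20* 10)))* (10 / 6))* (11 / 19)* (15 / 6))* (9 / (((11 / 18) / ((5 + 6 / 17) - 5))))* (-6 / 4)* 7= -4002453 / 7106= -563.25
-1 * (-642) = 642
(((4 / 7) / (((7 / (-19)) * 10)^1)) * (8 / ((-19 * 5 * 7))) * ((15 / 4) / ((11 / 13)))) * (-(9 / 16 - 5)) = 2769 / 75460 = 0.04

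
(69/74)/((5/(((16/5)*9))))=4968/925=5.37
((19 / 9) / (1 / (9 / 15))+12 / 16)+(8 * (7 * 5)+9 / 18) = 16951 / 60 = 282.52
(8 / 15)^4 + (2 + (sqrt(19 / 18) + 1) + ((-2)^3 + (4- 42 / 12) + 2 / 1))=-244933 / 101250 + sqrt(38) / 6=-1.39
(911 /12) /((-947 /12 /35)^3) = -5624514000 /849278123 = -6.62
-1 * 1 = -1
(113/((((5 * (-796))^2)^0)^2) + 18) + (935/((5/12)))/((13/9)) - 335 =17544/13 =1349.54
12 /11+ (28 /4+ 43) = 562 /11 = 51.09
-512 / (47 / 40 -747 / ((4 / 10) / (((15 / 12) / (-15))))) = -3.27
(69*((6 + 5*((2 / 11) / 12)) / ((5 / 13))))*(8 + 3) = 119899 / 10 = 11989.90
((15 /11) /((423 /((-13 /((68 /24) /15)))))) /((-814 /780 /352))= 24336000 /325193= 74.84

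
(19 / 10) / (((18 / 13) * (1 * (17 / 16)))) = 988 / 765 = 1.29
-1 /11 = -0.09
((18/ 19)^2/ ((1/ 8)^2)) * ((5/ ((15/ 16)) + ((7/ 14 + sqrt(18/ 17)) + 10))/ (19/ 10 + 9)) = 622080 * sqrt(34)/ 668933 + 172800/ 2071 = 88.86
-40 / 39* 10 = -400 / 39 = -10.26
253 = 253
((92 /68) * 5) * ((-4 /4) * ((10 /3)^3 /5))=-23000 /459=-50.11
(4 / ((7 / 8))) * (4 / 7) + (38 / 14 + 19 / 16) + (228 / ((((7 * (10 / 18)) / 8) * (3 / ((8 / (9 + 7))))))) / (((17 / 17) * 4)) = 102143 / 3920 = 26.06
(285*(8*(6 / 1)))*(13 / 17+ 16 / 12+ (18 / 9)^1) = 953040 / 17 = 56061.18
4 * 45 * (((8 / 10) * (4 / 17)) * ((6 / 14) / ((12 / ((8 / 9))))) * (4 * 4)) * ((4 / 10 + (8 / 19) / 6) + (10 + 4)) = 8445952 / 33915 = 249.03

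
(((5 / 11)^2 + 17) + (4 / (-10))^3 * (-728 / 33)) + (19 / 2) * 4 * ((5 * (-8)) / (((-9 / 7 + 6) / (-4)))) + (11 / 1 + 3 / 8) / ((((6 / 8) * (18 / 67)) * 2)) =4366483733 / 3267000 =1336.54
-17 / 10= -1.70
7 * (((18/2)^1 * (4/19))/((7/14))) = 504/19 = 26.53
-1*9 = -9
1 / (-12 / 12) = -1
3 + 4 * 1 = 7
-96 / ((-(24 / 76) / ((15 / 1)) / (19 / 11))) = 86640 / 11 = 7876.36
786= 786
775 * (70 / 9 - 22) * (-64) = 6348800 / 9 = 705422.22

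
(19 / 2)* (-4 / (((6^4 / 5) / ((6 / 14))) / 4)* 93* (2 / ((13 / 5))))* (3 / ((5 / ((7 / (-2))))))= 37.76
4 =4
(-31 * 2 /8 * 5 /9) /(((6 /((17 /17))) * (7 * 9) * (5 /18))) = -31 /756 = -0.04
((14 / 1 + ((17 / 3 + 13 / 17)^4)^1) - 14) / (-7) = -11574317056 / 47356407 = -244.41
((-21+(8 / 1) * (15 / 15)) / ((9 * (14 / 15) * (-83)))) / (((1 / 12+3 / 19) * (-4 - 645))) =-494 / 4147759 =-0.00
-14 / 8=-7 / 4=-1.75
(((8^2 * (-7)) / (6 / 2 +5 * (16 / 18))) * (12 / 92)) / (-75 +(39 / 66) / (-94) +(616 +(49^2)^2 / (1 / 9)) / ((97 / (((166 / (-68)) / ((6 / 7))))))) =4419531072 / 857757751640767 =0.00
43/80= 0.54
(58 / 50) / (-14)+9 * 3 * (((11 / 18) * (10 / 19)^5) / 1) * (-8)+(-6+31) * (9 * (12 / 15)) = 151302430129 / 866634650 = 174.59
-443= -443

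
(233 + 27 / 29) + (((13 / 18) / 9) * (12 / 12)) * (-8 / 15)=8241052 / 35235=233.89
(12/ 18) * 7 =14/ 3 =4.67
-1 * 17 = -17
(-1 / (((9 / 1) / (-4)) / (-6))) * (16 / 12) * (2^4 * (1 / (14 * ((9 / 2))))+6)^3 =-1957215488 / 2250423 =-869.71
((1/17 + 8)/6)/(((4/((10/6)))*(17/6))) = 685/3468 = 0.20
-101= -101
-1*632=-632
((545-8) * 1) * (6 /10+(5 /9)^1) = 9308 /15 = 620.53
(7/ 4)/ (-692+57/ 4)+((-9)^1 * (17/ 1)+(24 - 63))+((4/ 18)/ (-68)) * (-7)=-159259837/ 829566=-191.98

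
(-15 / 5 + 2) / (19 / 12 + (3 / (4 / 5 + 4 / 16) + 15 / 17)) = -1428 / 7601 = -0.19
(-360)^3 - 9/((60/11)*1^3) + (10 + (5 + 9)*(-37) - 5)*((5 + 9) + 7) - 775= -933350993/20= -46667549.65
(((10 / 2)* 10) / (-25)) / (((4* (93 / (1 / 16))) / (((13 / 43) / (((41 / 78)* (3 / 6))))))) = -169 / 437224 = -0.00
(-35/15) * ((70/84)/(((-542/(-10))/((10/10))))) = -175/4878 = -0.04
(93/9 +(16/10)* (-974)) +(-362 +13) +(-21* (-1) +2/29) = -816059/435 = -1876.00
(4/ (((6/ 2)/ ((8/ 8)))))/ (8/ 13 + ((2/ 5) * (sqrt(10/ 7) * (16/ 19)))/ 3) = 492765/ 216614-6422 * sqrt(70)/ 108307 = 1.78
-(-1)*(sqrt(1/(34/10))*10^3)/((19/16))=456.70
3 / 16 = 0.19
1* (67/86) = 67/86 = 0.78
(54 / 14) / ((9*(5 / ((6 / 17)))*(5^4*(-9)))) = -2 / 371875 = -0.00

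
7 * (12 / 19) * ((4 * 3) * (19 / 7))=144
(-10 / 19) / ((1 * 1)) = -0.53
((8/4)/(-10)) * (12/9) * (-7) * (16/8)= 56/15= 3.73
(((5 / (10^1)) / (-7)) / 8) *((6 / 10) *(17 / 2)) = -51 / 1120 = -0.05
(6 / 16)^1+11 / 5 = 2.58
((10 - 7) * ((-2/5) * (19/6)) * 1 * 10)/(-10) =3.80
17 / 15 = 1.13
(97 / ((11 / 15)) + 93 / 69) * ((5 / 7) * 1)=169030 / 1771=95.44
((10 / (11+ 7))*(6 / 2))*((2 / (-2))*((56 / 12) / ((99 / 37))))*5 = -12950 / 891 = -14.53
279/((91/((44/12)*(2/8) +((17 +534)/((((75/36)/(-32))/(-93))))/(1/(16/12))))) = 29279865831/9100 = 3217567.67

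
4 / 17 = 0.24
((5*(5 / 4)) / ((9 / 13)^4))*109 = 77828725 / 26244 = 2965.58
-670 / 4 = -335 / 2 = -167.50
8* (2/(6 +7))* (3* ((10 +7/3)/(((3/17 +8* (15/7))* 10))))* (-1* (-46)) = 1620304/133965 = 12.09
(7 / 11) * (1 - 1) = 0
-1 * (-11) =11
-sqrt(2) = -1.41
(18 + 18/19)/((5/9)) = 648/19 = 34.11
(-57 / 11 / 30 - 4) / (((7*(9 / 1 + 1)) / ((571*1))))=-262089 / 7700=-34.04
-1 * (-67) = 67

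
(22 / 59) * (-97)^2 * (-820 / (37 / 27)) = -4582935720 / 2183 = -2099375.04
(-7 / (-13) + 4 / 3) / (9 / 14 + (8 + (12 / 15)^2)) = 25550 / 126711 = 0.20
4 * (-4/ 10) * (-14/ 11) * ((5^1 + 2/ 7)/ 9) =592/ 495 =1.20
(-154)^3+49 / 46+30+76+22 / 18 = -1511992465 / 414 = -3652155.71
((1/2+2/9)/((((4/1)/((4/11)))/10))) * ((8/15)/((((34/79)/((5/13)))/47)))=74260/5049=14.71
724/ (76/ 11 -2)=147.48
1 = 1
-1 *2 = -2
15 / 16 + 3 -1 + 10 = 12.94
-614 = -614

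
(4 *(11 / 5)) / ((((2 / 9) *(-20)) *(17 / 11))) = -1089 / 850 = -1.28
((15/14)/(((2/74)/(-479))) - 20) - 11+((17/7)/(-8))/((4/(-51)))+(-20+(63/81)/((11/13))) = -422123239/22176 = -19035.14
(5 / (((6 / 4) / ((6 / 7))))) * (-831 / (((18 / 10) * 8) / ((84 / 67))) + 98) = 4910 / 67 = 73.28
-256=-256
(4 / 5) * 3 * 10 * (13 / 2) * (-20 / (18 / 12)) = -2080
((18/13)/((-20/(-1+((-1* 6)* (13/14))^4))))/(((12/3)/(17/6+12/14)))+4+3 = -11903483/218491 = -54.48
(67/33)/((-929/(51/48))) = -1139/490512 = -0.00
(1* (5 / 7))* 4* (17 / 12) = 85 / 21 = 4.05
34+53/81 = 2807/81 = 34.65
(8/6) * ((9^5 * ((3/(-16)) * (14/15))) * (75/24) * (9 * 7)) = -43401015/16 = -2712563.44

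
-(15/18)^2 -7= -277/36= -7.69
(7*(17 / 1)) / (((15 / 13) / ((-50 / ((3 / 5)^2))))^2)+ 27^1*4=1257016232 / 729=1724302.10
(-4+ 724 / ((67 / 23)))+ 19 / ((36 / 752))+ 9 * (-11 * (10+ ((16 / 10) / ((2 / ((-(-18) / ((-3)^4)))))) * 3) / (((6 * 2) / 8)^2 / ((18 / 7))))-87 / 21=-11702471 / 21105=-554.49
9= 9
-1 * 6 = -6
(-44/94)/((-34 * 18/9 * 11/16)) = 8/799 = 0.01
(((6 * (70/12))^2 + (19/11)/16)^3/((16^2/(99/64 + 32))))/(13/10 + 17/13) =92401461.07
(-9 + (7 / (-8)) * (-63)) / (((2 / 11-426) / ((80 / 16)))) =-20295 / 37472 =-0.54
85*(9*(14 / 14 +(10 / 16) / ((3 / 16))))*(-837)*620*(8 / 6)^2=-3058286400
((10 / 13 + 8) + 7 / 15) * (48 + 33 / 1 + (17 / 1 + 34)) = 79244 / 65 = 1219.14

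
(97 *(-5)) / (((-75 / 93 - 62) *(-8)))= -15035 / 15576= -0.97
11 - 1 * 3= 8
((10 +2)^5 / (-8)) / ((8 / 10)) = -38880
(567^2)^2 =103355177121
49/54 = 0.91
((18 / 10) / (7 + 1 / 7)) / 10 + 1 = 2563 / 2500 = 1.03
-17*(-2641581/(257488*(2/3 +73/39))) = 194596467/2832368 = 68.70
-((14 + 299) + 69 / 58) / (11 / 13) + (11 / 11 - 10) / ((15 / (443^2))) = -376805081 / 3190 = -118120.72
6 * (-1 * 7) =-42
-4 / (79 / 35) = -1.77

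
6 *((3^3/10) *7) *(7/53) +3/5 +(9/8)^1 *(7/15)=34137/2120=16.10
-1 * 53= -53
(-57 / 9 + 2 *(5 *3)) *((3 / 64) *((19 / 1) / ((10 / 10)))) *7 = 9443 / 64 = 147.55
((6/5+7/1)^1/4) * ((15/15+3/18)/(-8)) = -287/960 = -0.30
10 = 10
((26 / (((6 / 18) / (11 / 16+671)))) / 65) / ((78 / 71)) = 763037 / 1040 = 733.69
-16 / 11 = -1.45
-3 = -3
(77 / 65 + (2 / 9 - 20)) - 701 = -420962 / 585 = -719.59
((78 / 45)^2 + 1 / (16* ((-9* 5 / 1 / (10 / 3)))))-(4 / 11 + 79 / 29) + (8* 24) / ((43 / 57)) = 18845619083 / 74071800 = 254.42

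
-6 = -6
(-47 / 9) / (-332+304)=47 / 252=0.19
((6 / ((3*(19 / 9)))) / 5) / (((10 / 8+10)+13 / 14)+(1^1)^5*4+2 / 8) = 126 / 10925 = 0.01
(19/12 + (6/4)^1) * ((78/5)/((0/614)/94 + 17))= 481/170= 2.83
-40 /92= -10 /23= -0.43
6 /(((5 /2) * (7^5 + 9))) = 3 /21020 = 0.00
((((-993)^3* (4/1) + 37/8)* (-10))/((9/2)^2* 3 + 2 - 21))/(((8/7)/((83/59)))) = 1542736832665/1336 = 1154743138.22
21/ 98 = 3/ 14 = 0.21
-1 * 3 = -3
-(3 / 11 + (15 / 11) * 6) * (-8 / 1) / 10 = 372 / 55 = 6.76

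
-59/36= -1.64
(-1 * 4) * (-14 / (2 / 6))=168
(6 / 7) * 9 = 54 / 7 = 7.71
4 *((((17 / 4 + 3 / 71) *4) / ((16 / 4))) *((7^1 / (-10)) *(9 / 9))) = -8533 / 710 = -12.02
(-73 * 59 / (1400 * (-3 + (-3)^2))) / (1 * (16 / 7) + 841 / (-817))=-3518819 / 8622000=-0.41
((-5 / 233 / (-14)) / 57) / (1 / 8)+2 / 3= 20666 / 30989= 0.67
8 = 8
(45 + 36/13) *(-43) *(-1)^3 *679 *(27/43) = 11384793/13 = 875753.31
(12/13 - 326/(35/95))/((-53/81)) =6515478/4823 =1350.92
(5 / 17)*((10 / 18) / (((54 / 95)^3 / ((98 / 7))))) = 150040625 / 12045996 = 12.46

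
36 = 36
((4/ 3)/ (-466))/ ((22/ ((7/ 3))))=-7/ 23067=-0.00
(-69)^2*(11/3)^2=64009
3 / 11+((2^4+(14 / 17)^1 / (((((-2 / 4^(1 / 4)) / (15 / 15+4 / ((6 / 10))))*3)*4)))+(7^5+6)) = 185122 / 11- 161*sqrt(2) / 612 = 16828.90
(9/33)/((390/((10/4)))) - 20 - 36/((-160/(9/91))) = -799839/40040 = -19.98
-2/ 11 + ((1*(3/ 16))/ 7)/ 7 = -1535/ 8624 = -0.18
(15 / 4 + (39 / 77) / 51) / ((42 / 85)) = 98435 / 12936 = 7.61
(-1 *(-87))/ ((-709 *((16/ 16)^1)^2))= -87/ 709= -0.12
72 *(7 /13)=504 /13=38.77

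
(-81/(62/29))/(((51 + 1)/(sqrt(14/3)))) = -783 * sqrt(42)/3224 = -1.57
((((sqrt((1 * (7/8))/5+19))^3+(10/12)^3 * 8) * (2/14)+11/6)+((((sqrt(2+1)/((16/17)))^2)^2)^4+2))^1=767 * sqrt(7670)/5600+60356959609481927519723741/3486434629931105255424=17323.94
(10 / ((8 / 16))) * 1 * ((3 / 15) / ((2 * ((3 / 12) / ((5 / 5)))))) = 8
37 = 37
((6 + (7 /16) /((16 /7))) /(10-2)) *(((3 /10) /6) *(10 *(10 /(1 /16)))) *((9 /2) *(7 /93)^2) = 1.58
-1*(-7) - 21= -14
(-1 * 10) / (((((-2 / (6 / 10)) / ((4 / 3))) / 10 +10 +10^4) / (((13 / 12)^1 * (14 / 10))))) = -182 / 120117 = -0.00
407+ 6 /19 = 7739 /19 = 407.32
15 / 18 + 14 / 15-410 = -12247 / 30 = -408.23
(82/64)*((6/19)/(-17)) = -123/5168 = -0.02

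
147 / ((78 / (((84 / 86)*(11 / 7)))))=1617 / 559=2.89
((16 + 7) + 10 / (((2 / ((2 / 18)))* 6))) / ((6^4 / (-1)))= -1247 / 69984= -0.02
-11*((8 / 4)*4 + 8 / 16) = -187 / 2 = -93.50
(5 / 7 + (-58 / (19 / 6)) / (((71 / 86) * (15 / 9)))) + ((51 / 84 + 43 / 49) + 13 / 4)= -2598501 / 330505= -7.86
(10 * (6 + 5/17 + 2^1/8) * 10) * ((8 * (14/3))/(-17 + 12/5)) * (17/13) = -6230000/2847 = -2188.27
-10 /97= -0.10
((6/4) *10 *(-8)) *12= -1440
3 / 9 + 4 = 13 / 3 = 4.33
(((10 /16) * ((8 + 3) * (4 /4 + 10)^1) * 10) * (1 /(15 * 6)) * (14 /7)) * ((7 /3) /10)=847 /216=3.92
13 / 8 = 1.62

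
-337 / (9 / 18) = -674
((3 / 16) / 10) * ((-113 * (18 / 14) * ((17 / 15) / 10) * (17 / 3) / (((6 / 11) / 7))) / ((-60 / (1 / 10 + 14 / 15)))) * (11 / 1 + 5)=11136037 / 1800000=6.19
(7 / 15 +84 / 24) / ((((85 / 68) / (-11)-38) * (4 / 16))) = -10472 / 25155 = -0.42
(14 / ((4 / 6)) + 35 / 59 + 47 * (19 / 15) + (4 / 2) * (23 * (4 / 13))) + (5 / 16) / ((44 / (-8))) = 96408163 / 1012440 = 95.22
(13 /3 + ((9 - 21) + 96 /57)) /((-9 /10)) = 3410 /513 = 6.65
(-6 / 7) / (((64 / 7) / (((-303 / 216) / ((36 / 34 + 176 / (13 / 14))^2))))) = 0.00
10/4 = 2.50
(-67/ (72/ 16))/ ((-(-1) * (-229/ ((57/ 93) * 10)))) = 25460/ 63891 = 0.40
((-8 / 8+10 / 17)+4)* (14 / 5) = 10.05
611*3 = 1833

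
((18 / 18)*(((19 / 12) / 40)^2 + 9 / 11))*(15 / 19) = 2077571 / 3210240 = 0.65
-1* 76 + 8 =-68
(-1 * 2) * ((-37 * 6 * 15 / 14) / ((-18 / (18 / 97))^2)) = 3330 / 65863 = 0.05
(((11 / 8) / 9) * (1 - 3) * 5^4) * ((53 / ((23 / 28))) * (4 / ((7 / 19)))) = -27692500 / 207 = -133780.19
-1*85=-85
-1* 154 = -154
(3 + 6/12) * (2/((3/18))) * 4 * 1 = 168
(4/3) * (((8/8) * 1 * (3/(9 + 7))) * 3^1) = 3/4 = 0.75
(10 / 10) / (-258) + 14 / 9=1201 / 774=1.55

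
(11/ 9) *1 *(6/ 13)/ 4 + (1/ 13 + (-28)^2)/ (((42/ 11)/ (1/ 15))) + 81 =388334/ 4095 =94.83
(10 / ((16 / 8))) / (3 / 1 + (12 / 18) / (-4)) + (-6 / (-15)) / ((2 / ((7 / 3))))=569 / 255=2.23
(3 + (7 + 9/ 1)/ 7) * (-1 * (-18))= 666/ 7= 95.14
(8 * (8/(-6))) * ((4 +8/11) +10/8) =-63.76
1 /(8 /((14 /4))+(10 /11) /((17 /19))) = 1309 /4322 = 0.30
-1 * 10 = -10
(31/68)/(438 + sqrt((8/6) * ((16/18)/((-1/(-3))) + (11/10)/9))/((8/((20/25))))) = 22912875/22014094733- 465 * sqrt(7530)/88056378932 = 0.00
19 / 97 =0.20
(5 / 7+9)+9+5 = 166 / 7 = 23.71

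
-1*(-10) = 10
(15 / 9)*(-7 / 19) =-35 / 57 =-0.61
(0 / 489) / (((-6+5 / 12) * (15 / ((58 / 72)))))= 0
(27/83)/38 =27/3154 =0.01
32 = 32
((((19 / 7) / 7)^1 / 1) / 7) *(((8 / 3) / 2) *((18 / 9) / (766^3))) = 19 / 57811161723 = 0.00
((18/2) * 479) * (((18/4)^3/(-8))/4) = -3142719/256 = -12276.25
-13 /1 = -13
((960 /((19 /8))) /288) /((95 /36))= 192 /361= 0.53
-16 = -16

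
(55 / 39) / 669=55 / 26091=0.00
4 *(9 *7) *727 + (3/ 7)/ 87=37190413/ 203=183204.00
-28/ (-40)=7/ 10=0.70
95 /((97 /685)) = 65075 /97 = 670.88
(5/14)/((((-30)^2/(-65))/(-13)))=169/504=0.34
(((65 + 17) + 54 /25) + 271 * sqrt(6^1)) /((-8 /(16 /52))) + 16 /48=-271 * sqrt(6) /26 - 2831 /975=-28.43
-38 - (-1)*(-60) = -98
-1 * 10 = -10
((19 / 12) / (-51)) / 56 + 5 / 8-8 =-252775 / 34272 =-7.38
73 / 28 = 2.61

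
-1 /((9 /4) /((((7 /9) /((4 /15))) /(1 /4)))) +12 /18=-122 /27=-4.52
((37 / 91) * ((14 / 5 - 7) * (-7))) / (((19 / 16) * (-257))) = -12432 / 317395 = -0.04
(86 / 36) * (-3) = -43 / 6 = -7.17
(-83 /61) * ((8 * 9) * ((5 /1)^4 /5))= -747000 /61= -12245.90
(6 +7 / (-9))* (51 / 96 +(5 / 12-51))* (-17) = 3839195 / 864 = 4443.51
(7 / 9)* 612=476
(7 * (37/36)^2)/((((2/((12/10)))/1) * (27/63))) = 67081/6480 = 10.35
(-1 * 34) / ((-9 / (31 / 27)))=1054 / 243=4.34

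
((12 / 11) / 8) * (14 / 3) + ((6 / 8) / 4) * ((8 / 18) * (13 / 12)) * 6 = 311 / 264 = 1.18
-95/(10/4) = -38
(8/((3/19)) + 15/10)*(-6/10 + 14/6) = 90.42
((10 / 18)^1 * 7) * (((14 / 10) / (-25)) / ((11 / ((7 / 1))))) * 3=-343 / 825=-0.42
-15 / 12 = -1.25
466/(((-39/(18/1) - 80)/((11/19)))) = -30756/9367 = -3.28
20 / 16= 5 / 4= 1.25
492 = 492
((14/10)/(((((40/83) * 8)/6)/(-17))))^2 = 877996161/640000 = 1371.87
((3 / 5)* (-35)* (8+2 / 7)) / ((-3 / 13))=754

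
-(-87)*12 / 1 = 1044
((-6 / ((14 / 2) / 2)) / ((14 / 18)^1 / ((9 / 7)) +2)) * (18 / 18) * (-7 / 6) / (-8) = -81 / 844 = -0.10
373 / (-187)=-373 / 187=-1.99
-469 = -469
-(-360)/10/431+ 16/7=7148/3017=2.37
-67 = -67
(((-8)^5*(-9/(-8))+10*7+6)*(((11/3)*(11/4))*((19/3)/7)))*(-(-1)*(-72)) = 169151224/7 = 24164460.57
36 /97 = 0.37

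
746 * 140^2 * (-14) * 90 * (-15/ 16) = 17271765000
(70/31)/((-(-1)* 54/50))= 1750/837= 2.09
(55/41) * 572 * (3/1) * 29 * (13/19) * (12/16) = 26685945/779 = 34256.67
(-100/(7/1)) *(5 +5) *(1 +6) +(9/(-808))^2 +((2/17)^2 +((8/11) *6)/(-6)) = -2076935094053/2075454656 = -1000.71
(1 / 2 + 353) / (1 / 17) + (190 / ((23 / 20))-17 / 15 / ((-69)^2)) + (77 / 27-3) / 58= 6174.71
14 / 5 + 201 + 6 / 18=3062 / 15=204.13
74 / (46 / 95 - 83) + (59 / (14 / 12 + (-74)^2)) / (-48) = -31333519 / 34930584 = -0.90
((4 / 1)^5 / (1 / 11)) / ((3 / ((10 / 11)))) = 10240 / 3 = 3413.33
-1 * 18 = -18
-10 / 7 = -1.43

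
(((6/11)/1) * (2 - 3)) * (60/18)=-20/11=-1.82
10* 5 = 50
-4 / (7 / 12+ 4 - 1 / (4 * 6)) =-96 / 109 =-0.88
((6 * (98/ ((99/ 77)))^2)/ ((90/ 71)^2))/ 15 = 1186137218/ 820125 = 1446.29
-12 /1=-12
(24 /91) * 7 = 1.85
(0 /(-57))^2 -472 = -472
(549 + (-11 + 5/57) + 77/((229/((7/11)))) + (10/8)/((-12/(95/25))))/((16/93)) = 3482557453/1113856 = 3126.58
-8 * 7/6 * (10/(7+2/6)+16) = -5348/33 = -162.06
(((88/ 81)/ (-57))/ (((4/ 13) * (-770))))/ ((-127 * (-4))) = 13/ 82090260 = 0.00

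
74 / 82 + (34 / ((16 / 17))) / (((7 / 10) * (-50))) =-1489 / 11480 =-0.13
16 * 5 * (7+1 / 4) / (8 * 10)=29 / 4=7.25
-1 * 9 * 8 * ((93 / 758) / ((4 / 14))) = -11718 / 379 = -30.92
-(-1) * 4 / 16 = 1 / 4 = 0.25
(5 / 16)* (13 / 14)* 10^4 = 40625 / 14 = 2901.79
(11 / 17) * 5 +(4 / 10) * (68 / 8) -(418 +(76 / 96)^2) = -20171101 / 48960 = -411.99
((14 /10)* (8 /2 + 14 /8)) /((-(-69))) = 7 /60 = 0.12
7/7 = 1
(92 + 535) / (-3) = -209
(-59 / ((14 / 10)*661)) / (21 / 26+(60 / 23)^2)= -4057430 / 484488543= -0.01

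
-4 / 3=-1.33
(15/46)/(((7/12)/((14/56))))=45/322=0.14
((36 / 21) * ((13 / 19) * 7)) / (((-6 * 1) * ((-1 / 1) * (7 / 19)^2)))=494 / 49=10.08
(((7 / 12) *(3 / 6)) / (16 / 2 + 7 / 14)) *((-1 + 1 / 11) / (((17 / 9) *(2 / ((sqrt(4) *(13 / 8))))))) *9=-0.24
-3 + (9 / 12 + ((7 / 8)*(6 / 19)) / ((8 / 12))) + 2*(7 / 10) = -331 / 760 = -0.44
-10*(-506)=5060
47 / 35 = 1.34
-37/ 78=-0.47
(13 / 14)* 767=9971 / 14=712.21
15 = 15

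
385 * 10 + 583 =4433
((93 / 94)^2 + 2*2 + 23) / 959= 247221 / 8473724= 0.03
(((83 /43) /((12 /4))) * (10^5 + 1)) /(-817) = -78.75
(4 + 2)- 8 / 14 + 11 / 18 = 761 / 126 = 6.04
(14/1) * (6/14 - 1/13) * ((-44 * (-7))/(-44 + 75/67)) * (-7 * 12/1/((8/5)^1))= 69336960/37349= 1856.46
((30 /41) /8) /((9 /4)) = 5 /123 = 0.04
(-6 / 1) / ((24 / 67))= -67 / 4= -16.75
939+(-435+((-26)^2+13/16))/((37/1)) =559757/592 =945.54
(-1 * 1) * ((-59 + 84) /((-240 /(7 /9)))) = 35 /432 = 0.08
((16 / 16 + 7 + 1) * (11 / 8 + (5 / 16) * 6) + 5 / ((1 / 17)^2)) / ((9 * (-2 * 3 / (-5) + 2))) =29485 / 576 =51.19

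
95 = 95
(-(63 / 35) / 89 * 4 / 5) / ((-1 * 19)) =36 / 42275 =0.00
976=976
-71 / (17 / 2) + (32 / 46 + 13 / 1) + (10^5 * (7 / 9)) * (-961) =-263025681199 / 3519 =-74744439.10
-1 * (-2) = 2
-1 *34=-34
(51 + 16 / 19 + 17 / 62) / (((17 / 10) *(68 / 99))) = 30389535 / 680884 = 44.63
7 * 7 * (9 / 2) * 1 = 441 / 2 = 220.50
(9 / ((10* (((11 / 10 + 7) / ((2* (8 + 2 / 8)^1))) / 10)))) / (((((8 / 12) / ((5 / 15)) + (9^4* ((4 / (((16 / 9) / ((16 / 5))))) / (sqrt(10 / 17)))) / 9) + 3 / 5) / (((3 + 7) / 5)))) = 0.01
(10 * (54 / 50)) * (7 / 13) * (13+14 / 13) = 69174 / 845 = 81.86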